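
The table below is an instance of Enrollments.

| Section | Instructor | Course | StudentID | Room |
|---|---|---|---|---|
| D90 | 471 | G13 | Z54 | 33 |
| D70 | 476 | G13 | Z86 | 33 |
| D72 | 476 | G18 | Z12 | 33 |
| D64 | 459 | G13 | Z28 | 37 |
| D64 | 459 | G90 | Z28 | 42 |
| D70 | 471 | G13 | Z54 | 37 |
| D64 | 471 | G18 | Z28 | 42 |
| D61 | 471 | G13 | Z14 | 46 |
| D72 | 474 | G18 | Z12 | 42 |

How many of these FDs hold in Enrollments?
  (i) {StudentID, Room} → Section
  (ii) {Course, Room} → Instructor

(i) {StudentID, Room} → Section: every LHS value maps to a single RHS value — holds.
(ii) {Course, Room} → Instructor: (Course=G13, Room=33): 2 rows → Instructor takes values {471, 476} — violation; (Course=G13, Room=37): 2 rows → Instructor takes values {459, 471} — violation; (Course=G18, Room=42): 2 rows → Instructor takes values {471, 474} — violation — fails.
1 of the 2 dependencies holds.

1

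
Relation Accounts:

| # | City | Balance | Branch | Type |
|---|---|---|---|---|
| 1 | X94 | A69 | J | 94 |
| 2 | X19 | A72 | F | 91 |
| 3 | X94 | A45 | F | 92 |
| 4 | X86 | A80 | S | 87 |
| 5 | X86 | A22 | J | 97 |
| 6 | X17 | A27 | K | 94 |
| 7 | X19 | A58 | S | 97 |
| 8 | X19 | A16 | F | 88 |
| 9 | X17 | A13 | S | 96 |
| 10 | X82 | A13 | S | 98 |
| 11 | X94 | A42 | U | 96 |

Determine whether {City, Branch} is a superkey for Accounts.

Rows 2 and 8 have the same {City, Branch} value (City=X19, Branch=F) but are distinct tuples, so {City, Branch} does not determine every attribute — not a superkey.

No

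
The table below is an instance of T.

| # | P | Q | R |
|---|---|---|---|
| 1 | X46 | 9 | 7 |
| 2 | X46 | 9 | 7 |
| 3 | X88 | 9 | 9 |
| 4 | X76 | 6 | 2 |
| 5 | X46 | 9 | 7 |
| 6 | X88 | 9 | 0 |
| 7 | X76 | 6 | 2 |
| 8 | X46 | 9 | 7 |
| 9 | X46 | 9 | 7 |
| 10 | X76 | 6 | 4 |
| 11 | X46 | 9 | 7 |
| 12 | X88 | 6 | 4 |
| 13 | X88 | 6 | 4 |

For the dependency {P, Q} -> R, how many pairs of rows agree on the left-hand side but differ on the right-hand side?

(P=X46, Q=9): all 6 rows agree on R — 0 pairs.
(P=X88, Q=9): violating pairs (3,6) — 1 pair.
(P=X76, Q=6): violating pairs (4,10), (7,10) — 2 pairs.
(P=X88, Q=6): all 2 rows agree on R — 0 pairs.

3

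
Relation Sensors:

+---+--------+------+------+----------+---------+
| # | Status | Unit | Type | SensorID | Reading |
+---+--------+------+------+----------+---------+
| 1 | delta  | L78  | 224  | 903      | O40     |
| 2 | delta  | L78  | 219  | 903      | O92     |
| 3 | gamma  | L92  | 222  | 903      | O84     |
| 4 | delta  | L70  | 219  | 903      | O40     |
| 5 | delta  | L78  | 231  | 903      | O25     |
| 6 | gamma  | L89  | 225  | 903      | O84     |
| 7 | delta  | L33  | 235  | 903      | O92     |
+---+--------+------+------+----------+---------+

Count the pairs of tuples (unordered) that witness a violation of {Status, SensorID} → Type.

10

(Status=delta, SensorID=903): violating pairs (1,2), (1,4), (1,5), (1,7), (2,5), (2,7), (4,5), (4,7), (5,7) — 9 pairs.
(Status=gamma, SensorID=903): violating pairs (3,6) — 1 pair.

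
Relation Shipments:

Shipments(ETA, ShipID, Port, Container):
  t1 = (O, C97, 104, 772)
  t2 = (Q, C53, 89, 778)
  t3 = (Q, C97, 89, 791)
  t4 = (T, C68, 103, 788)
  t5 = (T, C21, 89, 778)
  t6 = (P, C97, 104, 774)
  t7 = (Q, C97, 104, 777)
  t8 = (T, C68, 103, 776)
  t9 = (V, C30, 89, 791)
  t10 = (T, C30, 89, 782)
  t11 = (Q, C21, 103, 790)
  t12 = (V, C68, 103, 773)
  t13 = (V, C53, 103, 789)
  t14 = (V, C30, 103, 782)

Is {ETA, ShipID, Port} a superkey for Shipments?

Rows 4 and 8 have the same {ETA, ShipID, Port} value (ETA=T, ShipID=C68, Port=103) but are distinct tuples, so {ETA, ShipID, Port} does not determine every attribute — not a superkey.

No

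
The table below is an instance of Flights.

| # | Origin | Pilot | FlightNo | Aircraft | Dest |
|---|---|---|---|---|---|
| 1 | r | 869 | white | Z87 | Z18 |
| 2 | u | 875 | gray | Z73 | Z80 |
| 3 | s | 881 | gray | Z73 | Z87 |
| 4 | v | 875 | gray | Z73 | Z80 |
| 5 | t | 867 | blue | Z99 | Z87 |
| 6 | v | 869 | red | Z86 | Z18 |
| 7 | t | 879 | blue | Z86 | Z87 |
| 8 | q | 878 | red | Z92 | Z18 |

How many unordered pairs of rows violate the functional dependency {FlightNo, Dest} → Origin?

(FlightNo=gray, Dest=Z80): violating pairs (2,4) — 1 pair.
(FlightNo=blue, Dest=Z87): all 2 rows agree on Origin — 0 pairs.
(FlightNo=red, Dest=Z18): violating pairs (6,8) — 1 pair.

2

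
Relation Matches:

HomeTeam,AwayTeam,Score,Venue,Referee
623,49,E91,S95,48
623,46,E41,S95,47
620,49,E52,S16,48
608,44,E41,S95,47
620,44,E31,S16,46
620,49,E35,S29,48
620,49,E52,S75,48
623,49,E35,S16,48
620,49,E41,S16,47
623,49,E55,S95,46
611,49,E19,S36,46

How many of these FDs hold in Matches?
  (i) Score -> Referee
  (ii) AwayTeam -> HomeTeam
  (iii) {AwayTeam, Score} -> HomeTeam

(i) Score -> Referee: every LHS value maps to a single RHS value — holds.
(ii) AwayTeam -> HomeTeam: AwayTeam=49: 8 rows → HomeTeam takes values {623, 620, 611} — violation; AwayTeam=44: 2 rows → HomeTeam takes values {608, 620} — violation — fails.
(iii) {AwayTeam, Score} -> HomeTeam: (AwayTeam=49, Score=E35): 2 rows → HomeTeam takes values {620, 623} — violation — fails.
1 of the 3 dependencies holds.

1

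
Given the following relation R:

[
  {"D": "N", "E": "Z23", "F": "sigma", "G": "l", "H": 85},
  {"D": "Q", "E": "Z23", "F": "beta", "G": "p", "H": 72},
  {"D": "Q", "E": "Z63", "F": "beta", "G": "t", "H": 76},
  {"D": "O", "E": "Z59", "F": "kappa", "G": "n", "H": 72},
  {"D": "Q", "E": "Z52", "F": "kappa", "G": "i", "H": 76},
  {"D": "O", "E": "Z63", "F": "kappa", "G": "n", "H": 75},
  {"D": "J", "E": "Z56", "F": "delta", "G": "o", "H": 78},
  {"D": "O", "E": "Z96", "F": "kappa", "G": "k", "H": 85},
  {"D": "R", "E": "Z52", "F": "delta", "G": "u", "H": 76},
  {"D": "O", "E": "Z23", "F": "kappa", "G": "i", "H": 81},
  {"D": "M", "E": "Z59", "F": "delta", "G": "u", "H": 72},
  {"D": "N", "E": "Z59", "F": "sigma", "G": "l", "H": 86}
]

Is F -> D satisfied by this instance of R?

No

F=sigma: 2 rows → D = N, N ✓
F=beta: 2 rows → D = Q, Q ✓
F=kappa: 5 rows → D takes values {O, Q} — violation
F=delta: 3 rows → D takes values {J, R, M} — violation
Two rows agree on F but differ on D, so F -> D does not hold.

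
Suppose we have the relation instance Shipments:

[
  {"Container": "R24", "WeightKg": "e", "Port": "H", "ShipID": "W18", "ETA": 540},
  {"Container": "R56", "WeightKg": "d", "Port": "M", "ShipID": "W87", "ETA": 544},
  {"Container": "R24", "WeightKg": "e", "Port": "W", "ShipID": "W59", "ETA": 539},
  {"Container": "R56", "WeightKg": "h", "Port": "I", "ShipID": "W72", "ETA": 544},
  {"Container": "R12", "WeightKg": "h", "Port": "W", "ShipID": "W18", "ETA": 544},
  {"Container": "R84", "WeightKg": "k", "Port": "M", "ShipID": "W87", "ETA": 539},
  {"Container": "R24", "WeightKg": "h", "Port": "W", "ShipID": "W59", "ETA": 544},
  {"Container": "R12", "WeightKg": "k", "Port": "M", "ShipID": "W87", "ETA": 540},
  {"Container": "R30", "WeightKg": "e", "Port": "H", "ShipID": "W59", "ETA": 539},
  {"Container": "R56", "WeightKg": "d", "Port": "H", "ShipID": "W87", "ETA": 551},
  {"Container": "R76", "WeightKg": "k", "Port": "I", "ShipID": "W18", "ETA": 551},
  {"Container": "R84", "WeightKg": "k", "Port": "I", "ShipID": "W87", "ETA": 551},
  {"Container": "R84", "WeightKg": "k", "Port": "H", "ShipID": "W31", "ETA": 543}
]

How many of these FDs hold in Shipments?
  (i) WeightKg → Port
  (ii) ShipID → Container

0

(i) WeightKg → Port: WeightKg=e: 3 rows → Port takes values {H, W} — violation; WeightKg=d: 2 rows → Port takes values {M, H} — violation; WeightKg=h: 3 rows → Port takes values {I, W} — violation; WeightKg=k: 5 rows → Port takes values {M, I, H} — violation — fails.
(ii) ShipID → Container: ShipID=W18: 3 rows → Container takes values {R24, R12, R76} — violation; ShipID=W87: 5 rows → Container takes values {R56, R84, R12} — violation; ShipID=W59: 3 rows → Container takes values {R24, R30} — violation — fails.
None of the 2 dependencies hold.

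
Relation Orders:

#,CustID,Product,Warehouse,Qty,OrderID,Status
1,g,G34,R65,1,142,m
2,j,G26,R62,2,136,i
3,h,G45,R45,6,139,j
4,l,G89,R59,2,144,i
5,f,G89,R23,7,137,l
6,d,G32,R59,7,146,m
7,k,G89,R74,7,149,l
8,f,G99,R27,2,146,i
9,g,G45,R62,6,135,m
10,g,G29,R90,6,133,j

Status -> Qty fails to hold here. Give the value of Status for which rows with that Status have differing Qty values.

Status=m: rows 1, 6, 9 → Qty takes values {1, 7, 6} — violation
Status=i: rows 2, 4, 8 → Qty = 2, 2, 2 ✓
Status=j: rows 3, 10 → Qty = 6, 6 ✓
Status=l: rows 5, 7 → Qty = 7, 7 ✓
The only Status value with inconsistent Qty is Status=m.

m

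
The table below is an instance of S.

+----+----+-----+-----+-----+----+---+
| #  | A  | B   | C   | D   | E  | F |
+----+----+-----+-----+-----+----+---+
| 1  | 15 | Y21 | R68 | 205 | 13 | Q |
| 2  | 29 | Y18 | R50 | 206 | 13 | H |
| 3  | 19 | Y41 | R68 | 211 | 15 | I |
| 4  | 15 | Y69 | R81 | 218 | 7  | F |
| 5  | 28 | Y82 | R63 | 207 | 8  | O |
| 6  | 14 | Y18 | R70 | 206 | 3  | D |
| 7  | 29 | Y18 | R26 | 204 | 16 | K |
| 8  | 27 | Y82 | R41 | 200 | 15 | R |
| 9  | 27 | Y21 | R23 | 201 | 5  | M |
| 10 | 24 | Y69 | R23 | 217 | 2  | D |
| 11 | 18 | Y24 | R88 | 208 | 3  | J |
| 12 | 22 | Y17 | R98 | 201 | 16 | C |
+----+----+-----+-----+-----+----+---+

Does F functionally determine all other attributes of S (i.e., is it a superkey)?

Rows 6 and 10 have the same F value F=D but are distinct tuples, so F does not determine every attribute — not a superkey.

No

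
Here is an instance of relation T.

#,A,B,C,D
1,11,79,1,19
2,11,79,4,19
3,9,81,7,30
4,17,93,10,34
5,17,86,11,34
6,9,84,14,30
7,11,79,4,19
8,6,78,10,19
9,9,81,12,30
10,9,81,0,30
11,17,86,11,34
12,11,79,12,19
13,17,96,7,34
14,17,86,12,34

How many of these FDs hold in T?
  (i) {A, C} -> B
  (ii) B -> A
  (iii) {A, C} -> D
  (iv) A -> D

(i) {A, C} -> B: every LHS value maps to a single RHS value — holds.
(ii) B -> A: every LHS value maps to a single RHS value — holds.
(iii) {A, C} -> D: every LHS value maps to a single RHS value — holds.
(iv) A -> D: every LHS value maps to a single RHS value — holds.
4 of the 4 dependencies hold.

4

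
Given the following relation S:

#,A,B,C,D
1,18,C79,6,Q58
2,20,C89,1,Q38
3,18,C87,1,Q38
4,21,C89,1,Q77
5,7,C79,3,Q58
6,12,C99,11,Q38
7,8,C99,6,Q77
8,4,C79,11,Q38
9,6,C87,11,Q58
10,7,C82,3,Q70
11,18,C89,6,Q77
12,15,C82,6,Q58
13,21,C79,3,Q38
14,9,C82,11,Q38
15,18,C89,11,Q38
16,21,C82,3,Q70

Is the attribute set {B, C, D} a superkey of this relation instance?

Rows 10 and 16 have the same {B, C, D} value (B=C82, C=3, D=Q70) but are distinct tuples, so {B, C, D} does not determine every attribute — not a superkey.

No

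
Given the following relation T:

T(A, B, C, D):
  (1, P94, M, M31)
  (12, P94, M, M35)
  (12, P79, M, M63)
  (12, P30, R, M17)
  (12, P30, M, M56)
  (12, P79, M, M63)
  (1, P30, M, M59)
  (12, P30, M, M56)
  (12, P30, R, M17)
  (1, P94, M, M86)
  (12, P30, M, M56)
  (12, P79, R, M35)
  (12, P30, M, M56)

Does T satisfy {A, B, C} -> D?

No

(A=1, B=P94, C=M): 2 rows → D takes values {M31, M86} — violation
(A=12, B=P94, C=M): 1 row → D = M35 ✓
(A=12, B=P79, C=M): 2 rows → D = M63, M63 ✓
(A=12, B=P30, C=R): 2 rows → D = M17, M17 ✓
(A=12, B=P30, C=M): 4 rows → D = M56, M56, M56, M56 ✓
(A=1, B=P30, C=M): 1 row → D = M59 ✓
(A=12, B=P79, C=R): 1 row → D = M35 ✓
Two rows agree on {A, B, C} but differ on D, so {A, B, C} -> D does not hold.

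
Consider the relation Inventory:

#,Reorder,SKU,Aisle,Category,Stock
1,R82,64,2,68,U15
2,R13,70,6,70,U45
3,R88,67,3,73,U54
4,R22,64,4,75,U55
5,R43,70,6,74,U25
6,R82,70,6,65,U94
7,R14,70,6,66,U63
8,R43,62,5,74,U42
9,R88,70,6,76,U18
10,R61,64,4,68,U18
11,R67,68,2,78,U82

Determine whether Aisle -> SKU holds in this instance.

No

Aisle=2: rows 1, 11 → SKU takes values {64, 68} — violation
Aisle=6: rows 2, 5, 6, 7, 9 → SKU = 70, 70, 70, 70, 70 ✓
Aisle=3: row 3 → SKU = 67 ✓
Aisle=4: rows 4, 10 → SKU = 64, 64 ✓
Aisle=5: row 8 → SKU = 62 ✓
Two rows agree on Aisle but differ on SKU, so Aisle -> SKU does not hold.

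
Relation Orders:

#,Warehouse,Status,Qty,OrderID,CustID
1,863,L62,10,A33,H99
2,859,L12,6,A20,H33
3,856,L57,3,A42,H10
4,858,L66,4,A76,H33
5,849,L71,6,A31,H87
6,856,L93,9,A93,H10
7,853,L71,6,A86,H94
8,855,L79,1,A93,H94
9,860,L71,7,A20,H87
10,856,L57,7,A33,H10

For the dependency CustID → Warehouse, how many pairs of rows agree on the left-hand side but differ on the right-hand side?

CustID=H33: violating pairs (2,4) — 1 pair.
CustID=H10: all 3 rows agree on Warehouse — 0 pairs.
CustID=H87: violating pairs (5,9) — 1 pair.
CustID=H94: violating pairs (7,8) — 1 pair.

3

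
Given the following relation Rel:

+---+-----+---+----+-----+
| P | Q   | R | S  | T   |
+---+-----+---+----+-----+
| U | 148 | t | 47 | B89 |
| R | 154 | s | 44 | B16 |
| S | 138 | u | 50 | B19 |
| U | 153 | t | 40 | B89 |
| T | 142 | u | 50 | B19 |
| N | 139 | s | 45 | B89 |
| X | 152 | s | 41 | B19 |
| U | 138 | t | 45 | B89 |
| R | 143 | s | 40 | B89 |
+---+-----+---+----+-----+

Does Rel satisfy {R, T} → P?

No

(R=t, T=B89): 3 rows → P = U, U, U ✓
(R=s, T=B16): 1 row → P = R ✓
(R=u, T=B19): 2 rows → P takes values {S, T} — violation
(R=s, T=B89): 2 rows → P takes values {N, R} — violation
(R=s, T=B19): 1 row → P = X ✓
Two rows agree on {R, T} but differ on P, so {R, T} → P does not hold.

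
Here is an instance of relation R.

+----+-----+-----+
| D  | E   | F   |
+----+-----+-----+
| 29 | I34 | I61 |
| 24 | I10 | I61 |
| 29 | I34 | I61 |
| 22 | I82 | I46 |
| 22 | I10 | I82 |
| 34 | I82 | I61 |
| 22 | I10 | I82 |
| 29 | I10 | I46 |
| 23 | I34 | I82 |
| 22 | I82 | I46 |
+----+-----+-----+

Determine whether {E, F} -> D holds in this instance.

(E=I34, F=I61): 2 rows → D = 29, 29 ✓
(E=I10, F=I61): 1 row → D = 24 ✓
(E=I82, F=I46): 2 rows → D = 22, 22 ✓
(E=I10, F=I82): 2 rows → D = 22, 22 ✓
(E=I82, F=I61): 1 row → D = 34 ✓
(E=I10, F=I46): 1 row → D = 29 ✓
(E=I34, F=I82): 1 row → D = 23 ✓
Every {E, F} value is associated with a single D value, so {E, F} -> D holds.

Yes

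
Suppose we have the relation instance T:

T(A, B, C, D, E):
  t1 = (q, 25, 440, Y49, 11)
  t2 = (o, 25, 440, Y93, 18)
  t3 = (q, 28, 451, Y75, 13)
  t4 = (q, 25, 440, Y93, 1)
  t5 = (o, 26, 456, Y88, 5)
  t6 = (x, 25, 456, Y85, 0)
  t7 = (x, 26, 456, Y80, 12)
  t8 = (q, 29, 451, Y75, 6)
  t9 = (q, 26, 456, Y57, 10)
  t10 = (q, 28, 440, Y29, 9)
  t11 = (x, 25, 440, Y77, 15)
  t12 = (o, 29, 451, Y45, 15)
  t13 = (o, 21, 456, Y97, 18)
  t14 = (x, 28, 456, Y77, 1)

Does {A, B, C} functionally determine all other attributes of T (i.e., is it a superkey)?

No

Rows 1 and 4 have the same {A, B, C} value (A=q, B=25, C=440) but are distinct tuples, so {A, B, C} does not determine every attribute — not a superkey.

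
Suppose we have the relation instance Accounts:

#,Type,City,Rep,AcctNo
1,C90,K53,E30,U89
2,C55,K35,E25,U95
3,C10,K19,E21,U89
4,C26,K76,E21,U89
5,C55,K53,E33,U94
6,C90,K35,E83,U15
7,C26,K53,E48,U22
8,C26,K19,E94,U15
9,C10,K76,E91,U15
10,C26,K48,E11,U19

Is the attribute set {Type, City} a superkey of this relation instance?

Yes

All 10 rows have distinct {Type, City} values, so {Type, City} → (all attributes) holds and {Type, City} is a superkey.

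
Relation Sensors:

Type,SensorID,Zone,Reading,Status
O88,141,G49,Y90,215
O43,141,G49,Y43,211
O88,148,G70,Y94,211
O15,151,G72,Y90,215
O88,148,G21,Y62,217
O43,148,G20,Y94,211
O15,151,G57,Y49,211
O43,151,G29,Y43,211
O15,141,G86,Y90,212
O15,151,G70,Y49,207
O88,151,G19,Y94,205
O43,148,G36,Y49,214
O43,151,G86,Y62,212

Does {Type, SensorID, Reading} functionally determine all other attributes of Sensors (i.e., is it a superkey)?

No

Two distinct rows share (Type=O15, SensorID=151, Reading=Y49), so {Type, SensorID, Reading} does not determine every attribute — not a superkey.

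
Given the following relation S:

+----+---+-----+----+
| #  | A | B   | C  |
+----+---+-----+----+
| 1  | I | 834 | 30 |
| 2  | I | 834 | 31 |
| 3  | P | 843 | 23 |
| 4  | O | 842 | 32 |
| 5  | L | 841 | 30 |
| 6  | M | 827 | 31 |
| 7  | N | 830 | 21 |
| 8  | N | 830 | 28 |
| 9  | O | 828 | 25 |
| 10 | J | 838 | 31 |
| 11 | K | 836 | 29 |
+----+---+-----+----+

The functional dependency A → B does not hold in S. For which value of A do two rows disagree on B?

O

A=I: rows 1, 2 → B = 834, 834 ✓
A=P: row 3 → B = 843 ✓
A=O: rows 4, 9 → B takes values {842, 828} — violation
A=L: row 5 → B = 841 ✓
A=M: row 6 → B = 827 ✓
A=N: rows 7, 8 → B = 830, 830 ✓
A=J: row 10 → B = 838 ✓
A=K: row 11 → B = 836 ✓
The only A value with inconsistent B is A=O.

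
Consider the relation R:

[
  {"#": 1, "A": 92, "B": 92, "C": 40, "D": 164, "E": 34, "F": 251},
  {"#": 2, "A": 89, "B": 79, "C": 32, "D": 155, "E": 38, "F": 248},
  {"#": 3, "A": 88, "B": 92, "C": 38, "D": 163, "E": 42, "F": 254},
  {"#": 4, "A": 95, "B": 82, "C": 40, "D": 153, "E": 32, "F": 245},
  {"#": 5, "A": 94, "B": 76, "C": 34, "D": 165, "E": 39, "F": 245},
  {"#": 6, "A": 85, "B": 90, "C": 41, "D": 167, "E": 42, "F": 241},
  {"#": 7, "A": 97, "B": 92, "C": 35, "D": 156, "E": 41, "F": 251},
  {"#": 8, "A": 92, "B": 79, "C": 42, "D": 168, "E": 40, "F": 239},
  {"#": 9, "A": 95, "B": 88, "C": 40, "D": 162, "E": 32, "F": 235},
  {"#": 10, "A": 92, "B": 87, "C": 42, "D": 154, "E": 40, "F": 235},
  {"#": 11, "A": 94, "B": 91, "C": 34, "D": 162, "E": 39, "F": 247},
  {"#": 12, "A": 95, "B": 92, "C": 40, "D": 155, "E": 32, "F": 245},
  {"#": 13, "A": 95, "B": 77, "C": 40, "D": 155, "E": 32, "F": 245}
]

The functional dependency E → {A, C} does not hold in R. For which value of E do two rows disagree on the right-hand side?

42

E=34: row 1 → {A,C} = (92, 40) ✓
E=38: row 2 → {A,C} = (89, 32) ✓
E=42: rows 3, 6 → {A,C} takes values {(88, 38), (85, 41)} — violation
E=32: rows 4, 9, 12, 13 → {A,C} = (95, 40), (95, 40), (95, 40), (95, 40) ✓
E=39: rows 5, 11 → {A,C} = (94, 34), (94, 34) ✓
E=41: row 7 → {A,C} = (97, 35) ✓
E=40: rows 8, 10 → {A,C} = (92, 42), (92, 42) ✓
The only E value with inconsistent RHS is E=42.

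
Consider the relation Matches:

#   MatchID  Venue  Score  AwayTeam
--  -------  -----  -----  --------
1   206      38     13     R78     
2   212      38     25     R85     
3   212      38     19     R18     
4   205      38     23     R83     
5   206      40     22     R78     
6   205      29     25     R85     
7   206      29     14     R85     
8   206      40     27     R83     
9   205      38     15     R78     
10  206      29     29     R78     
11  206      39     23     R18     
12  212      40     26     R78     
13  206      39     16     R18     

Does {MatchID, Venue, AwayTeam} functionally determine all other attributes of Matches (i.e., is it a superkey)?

No

Rows 11 and 13 have the same {MatchID, Venue, AwayTeam} value (MatchID=206, Venue=39, AwayTeam=R18) but are distinct tuples, so {MatchID, Venue, AwayTeam} does not determine every attribute — not a superkey.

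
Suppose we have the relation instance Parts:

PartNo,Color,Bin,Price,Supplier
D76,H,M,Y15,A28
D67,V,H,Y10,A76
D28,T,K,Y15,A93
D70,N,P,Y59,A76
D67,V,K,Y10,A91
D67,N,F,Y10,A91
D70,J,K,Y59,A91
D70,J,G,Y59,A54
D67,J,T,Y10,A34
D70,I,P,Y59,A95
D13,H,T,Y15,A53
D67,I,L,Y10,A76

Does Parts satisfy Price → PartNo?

No

Price=Y15: 3 rows → PartNo takes values {D76, D28, D13} — violation
Price=Y10: 5 rows → PartNo = D67, D67, D67, D67, D67 ✓
Price=Y59: 4 rows → PartNo = D70, D70, D70, D70 ✓
Two rows agree on Price but differ on PartNo, so Price → PartNo does not hold.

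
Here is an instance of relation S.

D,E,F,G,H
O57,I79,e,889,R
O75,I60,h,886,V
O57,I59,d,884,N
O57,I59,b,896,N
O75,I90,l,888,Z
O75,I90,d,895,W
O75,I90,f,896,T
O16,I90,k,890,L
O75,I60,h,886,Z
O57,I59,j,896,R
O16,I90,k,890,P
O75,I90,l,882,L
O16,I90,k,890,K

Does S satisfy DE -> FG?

(D=O57, E=I79): 1 row → {F,G} = (e, 889) ✓
(D=O75, E=I60): 2 rows → {F,G} = (h, 886), (h, 886) ✓
(D=O57, E=I59): 3 rows → {F,G} takes values {(d, 884), (b, 896), (j, 896)} — violation
(D=O75, E=I90): 4 rows → {F,G} takes values {(l, 888), (d, 895), (f, 896), (l, 882)} — violation
(D=O16, E=I90): 3 rows → {F,G} = (k, 890), (k, 890), (k, 890) ✓
Two rows agree on DE but differ on FG, so DE -> FG does not hold.

No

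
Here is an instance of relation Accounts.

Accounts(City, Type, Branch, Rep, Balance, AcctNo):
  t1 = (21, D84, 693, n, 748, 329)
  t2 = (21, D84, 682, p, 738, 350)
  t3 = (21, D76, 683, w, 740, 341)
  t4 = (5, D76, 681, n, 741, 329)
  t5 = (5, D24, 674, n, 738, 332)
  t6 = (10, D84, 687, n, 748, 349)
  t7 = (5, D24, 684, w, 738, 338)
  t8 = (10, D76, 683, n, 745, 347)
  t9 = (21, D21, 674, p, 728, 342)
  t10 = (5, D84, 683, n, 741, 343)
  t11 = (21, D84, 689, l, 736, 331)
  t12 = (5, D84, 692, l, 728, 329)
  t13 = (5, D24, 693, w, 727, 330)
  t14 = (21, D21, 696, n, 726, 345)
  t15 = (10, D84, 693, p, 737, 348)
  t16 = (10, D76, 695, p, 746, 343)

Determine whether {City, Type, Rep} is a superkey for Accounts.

Rows 7 and 13 have the same {City, Type, Rep} value (City=5, Type=D24, Rep=w) but are distinct tuples, so {City, Type, Rep} does not determine every attribute — not a superkey.

No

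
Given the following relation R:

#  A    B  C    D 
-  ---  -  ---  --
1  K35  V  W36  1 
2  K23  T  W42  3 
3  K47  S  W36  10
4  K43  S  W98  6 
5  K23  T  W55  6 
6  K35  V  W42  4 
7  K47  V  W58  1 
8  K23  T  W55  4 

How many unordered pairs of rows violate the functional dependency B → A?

B=V: violating pairs (1,7), (6,7) — 2 pairs.
B=T: all 3 rows agree on A — 0 pairs.
B=S: violating pairs (3,4) — 1 pair.

3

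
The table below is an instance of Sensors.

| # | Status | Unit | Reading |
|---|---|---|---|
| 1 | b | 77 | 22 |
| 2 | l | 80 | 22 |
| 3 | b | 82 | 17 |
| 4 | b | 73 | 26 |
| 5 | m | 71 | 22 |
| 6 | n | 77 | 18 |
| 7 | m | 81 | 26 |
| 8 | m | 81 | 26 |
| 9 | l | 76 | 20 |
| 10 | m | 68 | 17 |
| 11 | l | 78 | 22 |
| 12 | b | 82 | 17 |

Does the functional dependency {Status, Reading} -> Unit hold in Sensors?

No

(Status=b, Reading=22): row 1 → Unit = 77 ✓
(Status=l, Reading=22): rows 2, 11 → Unit takes values {80, 78} — violation
(Status=b, Reading=17): rows 3, 12 → Unit = 82, 82 ✓
(Status=b, Reading=26): row 4 → Unit = 73 ✓
(Status=m, Reading=22): row 5 → Unit = 71 ✓
(Status=n, Reading=18): row 6 → Unit = 77 ✓
(Status=m, Reading=26): rows 7, 8 → Unit = 81, 81 ✓
(Status=l, Reading=20): row 9 → Unit = 76 ✓
(Status=m, Reading=17): row 10 → Unit = 68 ✓
Two rows agree on {Status, Reading} but differ on Unit, so {Status, Reading} -> Unit does not hold.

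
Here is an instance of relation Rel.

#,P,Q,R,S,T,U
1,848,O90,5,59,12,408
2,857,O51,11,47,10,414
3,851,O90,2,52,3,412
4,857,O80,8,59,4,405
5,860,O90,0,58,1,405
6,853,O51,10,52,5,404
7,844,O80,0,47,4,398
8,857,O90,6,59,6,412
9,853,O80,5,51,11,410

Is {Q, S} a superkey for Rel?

Rows 1 and 8 have the same {Q, S} value (Q=O90, S=59) but are distinct tuples, so {Q, S} does not determine every attribute — not a superkey.

No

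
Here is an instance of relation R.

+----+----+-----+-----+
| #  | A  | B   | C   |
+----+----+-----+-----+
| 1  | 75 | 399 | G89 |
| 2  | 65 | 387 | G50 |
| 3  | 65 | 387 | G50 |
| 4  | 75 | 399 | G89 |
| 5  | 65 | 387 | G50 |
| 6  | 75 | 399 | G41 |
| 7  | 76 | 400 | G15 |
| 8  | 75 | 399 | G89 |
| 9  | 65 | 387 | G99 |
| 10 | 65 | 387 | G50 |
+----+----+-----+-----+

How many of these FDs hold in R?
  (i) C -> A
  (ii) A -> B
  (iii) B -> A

(i) C -> A: every LHS value maps to a single RHS value — holds.
(ii) A -> B: every LHS value maps to a single RHS value — holds.
(iii) B -> A: every LHS value maps to a single RHS value — holds.
3 of the 3 dependencies hold.

3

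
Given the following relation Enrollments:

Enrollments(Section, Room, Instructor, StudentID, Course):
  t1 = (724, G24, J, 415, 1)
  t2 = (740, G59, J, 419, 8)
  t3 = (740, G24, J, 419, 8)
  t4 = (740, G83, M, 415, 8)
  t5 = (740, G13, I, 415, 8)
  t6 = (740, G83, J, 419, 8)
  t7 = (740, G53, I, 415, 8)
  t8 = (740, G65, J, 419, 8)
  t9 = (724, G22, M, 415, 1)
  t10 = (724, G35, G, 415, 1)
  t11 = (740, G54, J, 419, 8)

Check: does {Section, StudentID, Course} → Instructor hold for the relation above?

(Section=724, StudentID=415, Course=1): rows 1, 9, 10 → Instructor takes values {J, M, G} — violation
(Section=740, StudentID=419, Course=8): rows 2, 3, 6, 8, 11 → Instructor = J, J, J, J, J ✓
(Section=740, StudentID=415, Course=8): rows 4, 5, 7 → Instructor takes values {M, I} — violation
Two rows agree on {Section, StudentID, Course} but differ on Instructor, so {Section, StudentID, Course} → Instructor does not hold.

No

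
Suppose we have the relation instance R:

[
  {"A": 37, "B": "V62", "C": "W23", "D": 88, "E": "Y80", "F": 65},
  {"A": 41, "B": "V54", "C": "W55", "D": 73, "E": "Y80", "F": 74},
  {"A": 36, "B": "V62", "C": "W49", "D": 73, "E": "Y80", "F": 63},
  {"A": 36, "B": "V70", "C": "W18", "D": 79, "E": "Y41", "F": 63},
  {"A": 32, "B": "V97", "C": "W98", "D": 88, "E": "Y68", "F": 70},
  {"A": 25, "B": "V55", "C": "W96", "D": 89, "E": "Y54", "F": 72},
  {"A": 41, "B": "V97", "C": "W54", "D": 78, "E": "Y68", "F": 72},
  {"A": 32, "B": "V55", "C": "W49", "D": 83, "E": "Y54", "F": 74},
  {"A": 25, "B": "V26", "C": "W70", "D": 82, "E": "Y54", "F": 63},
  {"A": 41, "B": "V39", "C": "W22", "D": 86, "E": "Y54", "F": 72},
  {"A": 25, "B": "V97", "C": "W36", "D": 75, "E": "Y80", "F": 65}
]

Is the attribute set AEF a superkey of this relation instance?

Yes

All 11 rows have distinct AEF values, so AEF → (all attributes) holds and AEF is a superkey.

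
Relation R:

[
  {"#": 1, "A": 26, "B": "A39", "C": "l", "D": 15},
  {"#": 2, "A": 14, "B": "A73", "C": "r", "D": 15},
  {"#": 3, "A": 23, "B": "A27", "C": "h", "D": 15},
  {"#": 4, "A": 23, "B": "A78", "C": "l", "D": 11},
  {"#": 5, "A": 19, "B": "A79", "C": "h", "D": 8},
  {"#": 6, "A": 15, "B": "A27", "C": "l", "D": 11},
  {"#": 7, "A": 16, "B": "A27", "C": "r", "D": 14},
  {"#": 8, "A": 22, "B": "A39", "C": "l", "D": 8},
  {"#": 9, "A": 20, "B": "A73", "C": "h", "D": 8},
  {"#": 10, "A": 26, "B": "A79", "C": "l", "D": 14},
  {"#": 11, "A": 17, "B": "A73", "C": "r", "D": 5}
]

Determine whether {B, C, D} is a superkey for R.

All 11 rows have distinct {B, C, D} values, so {B, C, D} → (all attributes) holds and {B, C, D} is a superkey.

Yes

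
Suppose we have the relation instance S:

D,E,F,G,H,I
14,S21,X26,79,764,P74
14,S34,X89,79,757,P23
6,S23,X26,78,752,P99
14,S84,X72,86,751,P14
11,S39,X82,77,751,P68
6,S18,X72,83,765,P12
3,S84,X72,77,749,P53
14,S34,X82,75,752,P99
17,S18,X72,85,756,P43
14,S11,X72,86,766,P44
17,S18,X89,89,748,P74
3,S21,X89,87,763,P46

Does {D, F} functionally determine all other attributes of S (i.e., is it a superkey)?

Two distinct rows share (D=14, F=X72), so {D, F} does not determine every attribute — not a superkey.

No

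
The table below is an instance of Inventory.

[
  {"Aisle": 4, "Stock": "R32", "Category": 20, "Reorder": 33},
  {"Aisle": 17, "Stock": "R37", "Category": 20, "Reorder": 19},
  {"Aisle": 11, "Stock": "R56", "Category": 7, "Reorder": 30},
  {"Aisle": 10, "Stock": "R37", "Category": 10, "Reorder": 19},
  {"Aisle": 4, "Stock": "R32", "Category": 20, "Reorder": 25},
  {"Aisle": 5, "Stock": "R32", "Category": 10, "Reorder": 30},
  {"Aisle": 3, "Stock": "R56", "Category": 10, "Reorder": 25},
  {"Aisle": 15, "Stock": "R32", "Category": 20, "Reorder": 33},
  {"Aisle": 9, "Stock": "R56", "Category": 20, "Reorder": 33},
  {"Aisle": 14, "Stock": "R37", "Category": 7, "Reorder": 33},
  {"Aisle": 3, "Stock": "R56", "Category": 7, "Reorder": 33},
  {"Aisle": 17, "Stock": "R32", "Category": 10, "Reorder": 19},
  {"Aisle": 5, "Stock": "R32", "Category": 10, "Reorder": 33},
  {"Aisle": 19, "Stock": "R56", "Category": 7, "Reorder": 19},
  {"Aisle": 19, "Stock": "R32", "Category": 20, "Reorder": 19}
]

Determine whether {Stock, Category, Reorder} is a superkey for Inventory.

No

Two distinct rows share (Stock=R32, Category=20, Reorder=33), so {Stock, Category, Reorder} does not determine every attribute — not a superkey.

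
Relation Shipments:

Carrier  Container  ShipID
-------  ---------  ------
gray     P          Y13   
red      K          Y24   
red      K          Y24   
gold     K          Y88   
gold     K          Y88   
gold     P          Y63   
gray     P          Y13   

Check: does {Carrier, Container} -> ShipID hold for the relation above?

(Carrier=gray, Container=P): 2 rows → ShipID = Y13, Y13 ✓
(Carrier=red, Container=K): 2 rows → ShipID = Y24, Y24 ✓
(Carrier=gold, Container=K): 2 rows → ShipID = Y88, Y88 ✓
(Carrier=gold, Container=P): 1 row → ShipID = Y63 ✓
Every {Carrier, Container} value is associated with a single ShipID value, so {Carrier, Container} -> ShipID holds.

Yes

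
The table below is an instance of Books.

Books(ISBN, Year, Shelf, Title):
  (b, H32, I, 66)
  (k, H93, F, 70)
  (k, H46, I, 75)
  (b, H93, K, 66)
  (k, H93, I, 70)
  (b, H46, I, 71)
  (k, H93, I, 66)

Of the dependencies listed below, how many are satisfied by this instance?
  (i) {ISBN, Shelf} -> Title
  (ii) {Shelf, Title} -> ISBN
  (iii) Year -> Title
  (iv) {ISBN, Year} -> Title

0

(i) {ISBN, Shelf} -> Title: (ISBN=b, Shelf=I): 2 rows → Title takes values {66, 71} — violation; (ISBN=k, Shelf=I): 3 rows → Title takes values {75, 70, 66} — violation — fails.
(ii) {Shelf, Title} -> ISBN: (Shelf=I, Title=66): 2 rows → ISBN takes values {b, k} — violation — fails.
(iii) Year -> Title: Year=H93: 4 rows → Title takes values {70, 66} — violation; Year=H46: 2 rows → Title takes values {75, 71} — violation — fails.
(iv) {ISBN, Year} -> Title: (ISBN=k, Year=H93): 3 rows → Title takes values {70, 66} — violation — fails.
None of the 4 dependencies hold.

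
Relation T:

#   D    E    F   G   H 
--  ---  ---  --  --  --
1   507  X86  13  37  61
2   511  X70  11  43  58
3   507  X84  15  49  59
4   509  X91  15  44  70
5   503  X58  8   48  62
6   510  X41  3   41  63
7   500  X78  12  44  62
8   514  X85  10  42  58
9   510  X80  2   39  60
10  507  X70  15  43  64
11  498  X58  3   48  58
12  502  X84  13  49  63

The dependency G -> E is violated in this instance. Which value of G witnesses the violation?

44

G=37: row 1 → E = X86 ✓
G=43: rows 2, 10 → E = X70, X70 ✓
G=49: rows 3, 12 → E = X84, X84 ✓
G=44: rows 4, 7 → E takes values {X91, X78} — violation
G=48: rows 5, 11 → E = X58, X58 ✓
G=41: row 6 → E = X41 ✓
G=42: row 8 → E = X85 ✓
G=39: row 9 → E = X80 ✓
The only G value with inconsistent E is G=44.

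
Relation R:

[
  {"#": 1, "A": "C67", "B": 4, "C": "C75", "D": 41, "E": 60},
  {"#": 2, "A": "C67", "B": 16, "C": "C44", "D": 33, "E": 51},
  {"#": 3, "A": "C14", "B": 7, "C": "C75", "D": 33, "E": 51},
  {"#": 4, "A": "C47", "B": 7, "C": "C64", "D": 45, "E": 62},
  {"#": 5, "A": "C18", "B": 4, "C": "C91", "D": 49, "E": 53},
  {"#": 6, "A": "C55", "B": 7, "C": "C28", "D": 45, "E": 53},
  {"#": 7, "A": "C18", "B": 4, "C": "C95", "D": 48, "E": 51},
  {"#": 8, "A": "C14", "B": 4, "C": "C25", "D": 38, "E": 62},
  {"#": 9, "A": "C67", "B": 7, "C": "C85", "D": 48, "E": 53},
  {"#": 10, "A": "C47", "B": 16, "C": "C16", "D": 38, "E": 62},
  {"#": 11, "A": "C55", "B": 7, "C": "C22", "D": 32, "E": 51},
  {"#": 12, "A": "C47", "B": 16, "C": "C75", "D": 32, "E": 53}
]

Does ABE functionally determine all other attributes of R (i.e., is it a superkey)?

Yes

All 12 rows have distinct ABE values, so ABE → (all attributes) holds and ABE is a superkey.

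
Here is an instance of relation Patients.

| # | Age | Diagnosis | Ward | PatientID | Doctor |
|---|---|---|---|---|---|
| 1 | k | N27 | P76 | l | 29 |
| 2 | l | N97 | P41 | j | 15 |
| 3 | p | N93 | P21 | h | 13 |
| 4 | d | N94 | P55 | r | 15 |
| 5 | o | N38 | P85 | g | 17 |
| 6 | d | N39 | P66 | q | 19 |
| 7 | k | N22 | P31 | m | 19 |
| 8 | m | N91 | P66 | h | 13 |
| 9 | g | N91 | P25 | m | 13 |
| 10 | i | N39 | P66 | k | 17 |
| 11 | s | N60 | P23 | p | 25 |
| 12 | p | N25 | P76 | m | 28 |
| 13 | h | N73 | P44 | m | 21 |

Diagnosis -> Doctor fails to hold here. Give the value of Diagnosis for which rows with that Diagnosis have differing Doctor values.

Diagnosis=N27: row 1 → Doctor = 29 ✓
Diagnosis=N97: row 2 → Doctor = 15 ✓
Diagnosis=N93: row 3 → Doctor = 13 ✓
Diagnosis=N94: row 4 → Doctor = 15 ✓
Diagnosis=N38: row 5 → Doctor = 17 ✓
Diagnosis=N39: rows 6, 10 → Doctor takes values {19, 17} — violation
Diagnosis=N22: row 7 → Doctor = 19 ✓
Diagnosis=N91: rows 8, 9 → Doctor = 13, 13 ✓
Diagnosis=N60: row 11 → Doctor = 25 ✓
Diagnosis=N25: row 12 → Doctor = 28 ✓
Diagnosis=N73: row 13 → Doctor = 21 ✓
The only Diagnosis value with inconsistent Doctor is Diagnosis=N39.

N39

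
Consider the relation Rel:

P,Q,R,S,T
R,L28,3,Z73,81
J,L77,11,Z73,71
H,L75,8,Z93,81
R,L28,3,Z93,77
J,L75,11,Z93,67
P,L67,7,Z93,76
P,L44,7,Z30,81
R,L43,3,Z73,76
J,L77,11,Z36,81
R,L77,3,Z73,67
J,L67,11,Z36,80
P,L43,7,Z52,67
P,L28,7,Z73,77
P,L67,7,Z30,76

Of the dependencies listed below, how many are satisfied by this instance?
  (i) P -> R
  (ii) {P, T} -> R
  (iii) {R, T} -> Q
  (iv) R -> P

4

(i) P -> R: every LHS value maps to a single RHS value — holds.
(ii) {P, T} -> R: every LHS value maps to a single RHS value — holds.
(iii) {R, T} -> Q: every LHS value maps to a single RHS value — holds.
(iv) R -> P: every LHS value maps to a single RHS value — holds.
4 of the 4 dependencies hold.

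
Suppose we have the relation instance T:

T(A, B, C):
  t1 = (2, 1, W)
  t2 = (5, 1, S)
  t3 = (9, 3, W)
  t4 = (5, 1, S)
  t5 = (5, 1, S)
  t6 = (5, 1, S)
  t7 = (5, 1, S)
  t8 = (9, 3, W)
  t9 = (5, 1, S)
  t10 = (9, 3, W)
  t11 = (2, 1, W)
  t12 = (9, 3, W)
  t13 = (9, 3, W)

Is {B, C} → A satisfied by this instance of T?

Yes

(B=1, C=W): rows 1, 11 → A = 2, 2 ✓
(B=1, C=S): rows 2, 4, 5, 6, 7, 9 → A = 5, 5, 5, 5, 5, 5 ✓
(B=3, C=W): rows 3, 8, 10, 12, 13 → A = 9, 9, 9, 9, 9 ✓
Every {B, C} value is associated with a single A value, so {B, C} → A holds.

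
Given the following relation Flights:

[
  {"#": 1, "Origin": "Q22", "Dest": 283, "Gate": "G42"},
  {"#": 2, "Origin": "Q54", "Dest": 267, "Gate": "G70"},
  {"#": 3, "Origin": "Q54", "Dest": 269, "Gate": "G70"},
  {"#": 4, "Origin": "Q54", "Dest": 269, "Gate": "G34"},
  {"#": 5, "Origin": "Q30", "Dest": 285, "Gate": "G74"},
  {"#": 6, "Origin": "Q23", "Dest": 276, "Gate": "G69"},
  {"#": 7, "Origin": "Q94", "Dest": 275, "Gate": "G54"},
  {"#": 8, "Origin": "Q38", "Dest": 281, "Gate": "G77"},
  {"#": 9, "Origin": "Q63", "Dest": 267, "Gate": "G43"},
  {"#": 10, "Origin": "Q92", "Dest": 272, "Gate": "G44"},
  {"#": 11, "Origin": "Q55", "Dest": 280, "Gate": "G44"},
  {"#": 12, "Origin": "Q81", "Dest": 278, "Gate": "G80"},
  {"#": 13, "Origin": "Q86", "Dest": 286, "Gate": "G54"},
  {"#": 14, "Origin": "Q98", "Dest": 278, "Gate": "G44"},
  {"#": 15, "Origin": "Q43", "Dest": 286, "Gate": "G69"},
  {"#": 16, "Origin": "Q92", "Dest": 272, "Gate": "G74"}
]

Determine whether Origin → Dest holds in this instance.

Origin=Q22: row 1 → Dest = 283 ✓
Origin=Q54: rows 2, 3, 4 → Dest takes values {267, 269} — violation
Origin=Q30: row 5 → Dest = 285 ✓
Origin=Q23: row 6 → Dest = 276 ✓
Origin=Q94: row 7 → Dest = 275 ✓
Origin=Q38: row 8 → Dest = 281 ✓
Origin=Q63: row 9 → Dest = 267 ✓
Origin=Q92: rows 10, 16 → Dest = 272, 272 ✓
Origin=Q55: row 11 → Dest = 280 ✓
Origin=Q81: row 12 → Dest = 278 ✓
Origin=Q86: row 13 → Dest = 286 ✓
Origin=Q98: row 14 → Dest = 278 ✓
Origin=Q43: row 15 → Dest = 286 ✓
Two rows agree on Origin but differ on Dest, so Origin → Dest does not hold.

No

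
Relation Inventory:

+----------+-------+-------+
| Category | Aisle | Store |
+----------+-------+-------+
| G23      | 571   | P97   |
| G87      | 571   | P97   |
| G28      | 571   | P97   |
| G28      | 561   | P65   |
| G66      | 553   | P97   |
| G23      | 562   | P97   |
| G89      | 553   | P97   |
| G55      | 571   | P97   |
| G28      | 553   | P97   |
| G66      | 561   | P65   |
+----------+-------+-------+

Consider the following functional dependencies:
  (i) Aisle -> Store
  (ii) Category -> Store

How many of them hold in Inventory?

(i) Aisle -> Store: every LHS value maps to a single RHS value — holds.
(ii) Category -> Store: Category=G28: 3 rows → Store takes values {P97, P65} — violation; Category=G66: 2 rows → Store takes values {P97, P65} — violation — fails.
1 of the 2 dependencies holds.

1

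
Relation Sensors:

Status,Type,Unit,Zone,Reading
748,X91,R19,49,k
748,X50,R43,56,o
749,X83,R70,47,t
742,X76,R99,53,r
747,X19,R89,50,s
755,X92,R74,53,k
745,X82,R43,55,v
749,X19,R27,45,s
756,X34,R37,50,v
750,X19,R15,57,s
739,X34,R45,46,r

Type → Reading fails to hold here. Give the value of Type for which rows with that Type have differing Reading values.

X34

Type=X91: 1 row → Reading = k ✓
Type=X50: 1 row → Reading = o ✓
Type=X83: 1 row → Reading = t ✓
Type=X76: 1 row → Reading = r ✓
Type=X19: 3 rows → Reading = s, s, s ✓
Type=X92: 1 row → Reading = k ✓
Type=X82: 1 row → Reading = v ✓
Type=X34: 2 rows → Reading takes values {v, r} — violation
The only Type value with inconsistent Reading is Type=X34.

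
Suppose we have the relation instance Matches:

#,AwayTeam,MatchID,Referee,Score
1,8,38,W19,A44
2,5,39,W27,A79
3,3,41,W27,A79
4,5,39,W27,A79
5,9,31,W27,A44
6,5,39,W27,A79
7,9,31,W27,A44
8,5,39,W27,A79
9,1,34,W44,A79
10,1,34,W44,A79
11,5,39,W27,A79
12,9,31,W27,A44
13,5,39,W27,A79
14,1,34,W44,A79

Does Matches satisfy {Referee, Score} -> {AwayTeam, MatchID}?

No

(Referee=W19, Score=A44): row 1 → {AwayTeam,MatchID} = (8, 38) ✓
(Referee=W27, Score=A79): rows 2, 3, 4, 6, 8, 11, 13 → {AwayTeam,MatchID} takes values {(5, 39), (3, 41)} — violation
(Referee=W27, Score=A44): rows 5, 7, 12 → {AwayTeam,MatchID} = (9, 31), (9, 31), (9, 31) ✓
(Referee=W44, Score=A79): rows 9, 10, 14 → {AwayTeam,MatchID} = (1, 34), (1, 34), (1, 34) ✓
Two rows agree on {Referee, Score} but differ on {AwayTeam, MatchID}, so {Referee, Score} -> {AwayTeam, MatchID} does not hold.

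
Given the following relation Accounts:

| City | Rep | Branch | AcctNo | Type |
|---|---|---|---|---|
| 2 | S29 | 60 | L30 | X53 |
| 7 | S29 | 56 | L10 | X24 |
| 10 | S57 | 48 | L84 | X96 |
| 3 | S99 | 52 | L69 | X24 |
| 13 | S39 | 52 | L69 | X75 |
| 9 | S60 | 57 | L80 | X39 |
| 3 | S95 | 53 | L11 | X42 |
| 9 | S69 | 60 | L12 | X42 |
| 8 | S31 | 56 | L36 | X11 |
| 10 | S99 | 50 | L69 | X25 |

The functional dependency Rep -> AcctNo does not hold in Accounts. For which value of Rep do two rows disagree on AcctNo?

Rep=S29: 2 rows → AcctNo takes values {L30, L10} — violation
Rep=S57: 1 row → AcctNo = L84 ✓
Rep=S99: 2 rows → AcctNo = L69, L69 ✓
Rep=S39: 1 row → AcctNo = L69 ✓
Rep=S60: 1 row → AcctNo = L80 ✓
Rep=S95: 1 row → AcctNo = L11 ✓
Rep=S69: 1 row → AcctNo = L12 ✓
Rep=S31: 1 row → AcctNo = L36 ✓
The only Rep value with inconsistent AcctNo is Rep=S29.

S29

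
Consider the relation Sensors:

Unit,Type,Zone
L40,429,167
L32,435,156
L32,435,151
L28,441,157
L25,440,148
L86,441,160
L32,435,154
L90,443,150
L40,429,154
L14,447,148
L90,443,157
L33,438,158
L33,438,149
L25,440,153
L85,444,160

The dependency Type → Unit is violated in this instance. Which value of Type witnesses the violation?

441

Type=429: 2 rows → Unit = L40, L40 ✓
Type=435: 3 rows → Unit = L32, L32, L32 ✓
Type=441: 2 rows → Unit takes values {L28, L86} — violation
Type=440: 2 rows → Unit = L25, L25 ✓
Type=443: 2 rows → Unit = L90, L90 ✓
Type=447: 1 row → Unit = L14 ✓
Type=438: 2 rows → Unit = L33, L33 ✓
Type=444: 1 row → Unit = L85 ✓
The only Type value with inconsistent Unit is Type=441.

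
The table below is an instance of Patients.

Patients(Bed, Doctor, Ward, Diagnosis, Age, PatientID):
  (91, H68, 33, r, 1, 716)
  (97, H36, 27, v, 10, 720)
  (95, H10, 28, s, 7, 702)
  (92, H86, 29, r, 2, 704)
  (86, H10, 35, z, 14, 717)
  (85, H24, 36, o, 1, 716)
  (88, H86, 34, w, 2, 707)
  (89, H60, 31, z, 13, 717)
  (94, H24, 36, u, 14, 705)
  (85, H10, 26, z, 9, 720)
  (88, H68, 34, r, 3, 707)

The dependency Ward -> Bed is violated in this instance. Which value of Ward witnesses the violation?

Ward=33: 1 row → Bed = 91 ✓
Ward=27: 1 row → Bed = 97 ✓
Ward=28: 1 row → Bed = 95 ✓
Ward=29: 1 row → Bed = 92 ✓
Ward=35: 1 row → Bed = 86 ✓
Ward=36: 2 rows → Bed takes values {85, 94} — violation
Ward=34: 2 rows → Bed = 88, 88 ✓
Ward=31: 1 row → Bed = 89 ✓
Ward=26: 1 row → Bed = 85 ✓
The only Ward value with inconsistent Bed is Ward=36.

36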